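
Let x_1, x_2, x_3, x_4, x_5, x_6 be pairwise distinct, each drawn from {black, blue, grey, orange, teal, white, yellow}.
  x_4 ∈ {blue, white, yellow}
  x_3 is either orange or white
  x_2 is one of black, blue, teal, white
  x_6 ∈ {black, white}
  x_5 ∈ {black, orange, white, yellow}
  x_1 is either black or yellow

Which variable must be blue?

The 6 variables draw from only 6 values {black, blue, orange, teal, white, yellow}, so each is used; only x_2 can be teal, hence x_2 = teal.
The 5 still-open variables together cover exactly {black, blue, orange, white, yellow} — 5 values for 5 variables — and blue appears only in x_4's list, so x_4 = blue.

x_4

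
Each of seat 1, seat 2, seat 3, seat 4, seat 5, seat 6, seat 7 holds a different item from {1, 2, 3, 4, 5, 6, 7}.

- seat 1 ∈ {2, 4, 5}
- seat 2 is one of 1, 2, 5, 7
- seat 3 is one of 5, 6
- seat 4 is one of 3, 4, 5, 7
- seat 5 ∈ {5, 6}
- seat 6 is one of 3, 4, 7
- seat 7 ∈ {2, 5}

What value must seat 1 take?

The 7 variables together cover exactly {1, 2, 3, 4, 5, 6, 7} — 7 values for 7 variables — and 1 appears only in seat 2's list, so seat 2 = 1.
seat 3 and seat 5 share exactly the 2 values {5, 6}; by pigeonhole those values go to them, so strike 5, 6 from seat 1, seat 4, seat 7.
That leaves seat 7 = 2. Remove 2 from seat 1.
So seat 1 = 4.

4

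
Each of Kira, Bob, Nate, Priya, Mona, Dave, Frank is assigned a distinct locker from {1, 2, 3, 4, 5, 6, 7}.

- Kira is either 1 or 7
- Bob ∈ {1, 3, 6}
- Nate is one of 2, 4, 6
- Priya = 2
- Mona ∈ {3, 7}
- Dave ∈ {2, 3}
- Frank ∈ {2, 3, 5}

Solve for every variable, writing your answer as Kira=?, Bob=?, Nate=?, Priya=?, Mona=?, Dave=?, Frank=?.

Kira=1, Bob=6, Nate=4, Priya=2, Mona=7, Dave=3, Frank=5

Priya has just one choice, so Priya = 2. So Nate, Dave, Frank can't be 2.
Dave's domain is down to {3}, so Dave = 3. So Bob, Mona, Frank can't be 3.
Frank must be 5 (only option left).
Mona must be 7 (only option left). Remove 7 from Kira.
Kira must be 1 (only option left). Remove 1 from Bob.
Bob has just one choice, so Bob = 6. Eliminate 6 elsewhere: Nate.
Nate's domain is down to {4}, so Nate = 4.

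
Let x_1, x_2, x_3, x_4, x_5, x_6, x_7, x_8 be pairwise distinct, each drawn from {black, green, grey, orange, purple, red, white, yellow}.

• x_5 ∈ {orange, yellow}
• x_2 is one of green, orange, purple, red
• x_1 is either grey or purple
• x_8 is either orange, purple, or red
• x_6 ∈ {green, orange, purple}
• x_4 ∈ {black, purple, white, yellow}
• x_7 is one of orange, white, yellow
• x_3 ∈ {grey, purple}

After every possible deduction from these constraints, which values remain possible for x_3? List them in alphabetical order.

The 8 variables together cover exactly {black, green, grey, orange, purple, red, white, yellow} — 8 values for 8 variables — and black appears only in x_4's list, so x_4 = black.
Among the 7 still-open variables, white fits only x_7 (and all 7 values in {green, grey, orange, purple, red, white, yellow} must be used), so x_7 = white.
The 6 still-open variables draw from only 6 values {green, grey, orange, purple, red, yellow}, so each is used; only x_5 can be yellow, hence x_5 = yellow.
The 2 variables x_1 and x_3 are confined to {grey, purple}, which locks those values in; drop them from x_2, x_6, x_8.
No further eliminations apply; x_3 can still be any of grey, purple.

grey, purple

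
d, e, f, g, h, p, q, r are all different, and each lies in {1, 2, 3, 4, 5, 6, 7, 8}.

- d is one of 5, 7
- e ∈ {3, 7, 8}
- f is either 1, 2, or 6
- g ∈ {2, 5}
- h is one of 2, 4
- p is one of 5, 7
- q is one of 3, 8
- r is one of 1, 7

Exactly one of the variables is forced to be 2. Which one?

g

Among the 8 variables, 4 fits only h (and all 8 values in {1, 2, 3, 4, 5, 6, 7, 8} must be used), so h = 4.
The 7 still-open variables together cover exactly {1, 2, 3, 5, 6, 7, 8} — 7 values for 7 variables — and 6 appears only in f's list, so f = 6.
The 6 still-open variables together cover exactly {1, 2, 3, 5, 7, 8} — 6 values for 6 variables — and 1 appears only in r's list, so r = 1.
Among the 5 still-open variables, 2 fits only g (and all 5 values in {2, 3, 5, 7, 8} must be used), so g = 2.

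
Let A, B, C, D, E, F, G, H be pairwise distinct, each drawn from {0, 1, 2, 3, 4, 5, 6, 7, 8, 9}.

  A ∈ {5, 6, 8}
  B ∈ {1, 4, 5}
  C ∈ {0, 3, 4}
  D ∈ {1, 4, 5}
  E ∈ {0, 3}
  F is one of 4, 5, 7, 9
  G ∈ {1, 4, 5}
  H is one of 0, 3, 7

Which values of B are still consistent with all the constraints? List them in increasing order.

B, D, G share exactly the 3 values {1, 4, 5}; by pigeonhole those values go to them, so strike 1, 4, 5 from A, C, F.
C and E share exactly the 2 values {0, 3}; by pigeonhole those values go to them, so strike 0, 3 from H.
H has just one choice, so H = 7. Strike 7 from F.
F has just one choice, so F = 9.
No further eliminations apply; B can still be any of 1, 4, 5.

1, 4, 5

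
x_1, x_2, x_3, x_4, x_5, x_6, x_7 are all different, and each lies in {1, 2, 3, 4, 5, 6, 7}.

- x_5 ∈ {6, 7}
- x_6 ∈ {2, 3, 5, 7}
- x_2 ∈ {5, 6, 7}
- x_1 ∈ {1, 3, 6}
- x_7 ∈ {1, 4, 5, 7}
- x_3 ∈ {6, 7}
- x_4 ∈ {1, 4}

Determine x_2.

Among the 7 variables, 2 fits only x_6 (and all 7 values in {1, 2, 3, 4, 5, 6, 7} must be used), so x_6 = 2.
The 6 still-open variables draw from only 6 values {1, 3, 4, 5, 6, 7}, so each is used; only x_1 can be 3, hence x_1 = 3.
x_3 and x_5 share exactly the 2 values {6, 7}; by pigeonhole those values go to them, so strike 6, 7 from x_2, x_7.
So x_2 = 5.

5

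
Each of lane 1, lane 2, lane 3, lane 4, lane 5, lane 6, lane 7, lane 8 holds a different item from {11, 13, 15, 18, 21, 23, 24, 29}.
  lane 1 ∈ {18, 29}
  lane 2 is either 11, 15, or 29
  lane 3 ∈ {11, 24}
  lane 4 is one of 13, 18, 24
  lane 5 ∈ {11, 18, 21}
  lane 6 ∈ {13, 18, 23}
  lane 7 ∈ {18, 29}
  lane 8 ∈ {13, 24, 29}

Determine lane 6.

23

The 8 variables together cover exactly {11, 13, 15, 18, 21, 23, 24, 29} — 8 values for 8 variables — and 15 appears only in lane 2's list, so lane 2 = 15.
Among the 7 still-open variables, 21 fits only lane 5 (and all 7 values in {11, 13, 18, 21, 23, 24, 29} must be used), so lane 5 = 21.
Among the 6 still-open variables, 11 fits only lane 3 (and all 6 values in {11, 13, 18, 23, 24, 29} must be used), so lane 3 = 11.
Among the 5 still-open variables, 23 fits only lane 6 (and all 5 values in {13, 18, 23, 24, 29} must be used), so lane 6 = 23.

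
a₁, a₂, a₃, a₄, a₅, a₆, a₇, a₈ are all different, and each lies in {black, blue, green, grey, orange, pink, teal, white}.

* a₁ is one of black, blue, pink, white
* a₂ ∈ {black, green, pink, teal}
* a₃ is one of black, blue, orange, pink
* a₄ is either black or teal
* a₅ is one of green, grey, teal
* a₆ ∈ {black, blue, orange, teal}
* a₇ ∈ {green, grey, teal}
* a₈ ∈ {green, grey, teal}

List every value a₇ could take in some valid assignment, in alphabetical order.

Among the 8 variables, white fits only a₁ (and all 8 values in {black, blue, green, grey, orange, pink, teal, white} must be used), so a₁ = white.
a₅, a₇, a₈ share exactly the 3 values {green, grey, teal}; by pigeonhole those values go to them, so strike green, grey, teal from a₂, a₄, a₆.
a₄ has just one choice, so a₄ = black. So a₂, a₃, a₆ can't be black.
a₂ must be pink (only option left). Remove pink from a₃.
No further eliminations apply; a₇ can still be any of green, grey, teal.

green, grey, teal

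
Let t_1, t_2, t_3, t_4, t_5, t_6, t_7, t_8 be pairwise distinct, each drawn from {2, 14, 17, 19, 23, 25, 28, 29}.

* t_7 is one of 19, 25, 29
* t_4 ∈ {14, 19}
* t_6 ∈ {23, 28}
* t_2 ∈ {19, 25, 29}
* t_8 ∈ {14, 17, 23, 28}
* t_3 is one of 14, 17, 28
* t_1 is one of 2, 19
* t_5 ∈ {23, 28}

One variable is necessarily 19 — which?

The 8 variables together cover exactly {2, 14, 17, 19, 23, 25, 28, 29} — 8 values for 8 variables — and 2 appears only in t_1's list, so t_1 = 2.
t_5 and t_6 between them cover only {23, 28} — a naked pair. Remove those values from t_3, t_8.
t_3 and t_8 between them cover only {14, 17} — a naked pair. Remove those values from t_4.
So 19 goes to t_4.

t_4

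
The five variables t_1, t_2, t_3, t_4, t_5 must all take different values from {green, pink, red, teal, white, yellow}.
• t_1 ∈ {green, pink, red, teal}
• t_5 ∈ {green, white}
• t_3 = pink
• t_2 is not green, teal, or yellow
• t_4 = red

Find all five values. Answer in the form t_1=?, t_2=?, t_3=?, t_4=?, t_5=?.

t_1=teal, t_2=white, t_3=pink, t_4=red, t_5=green

t_3's domain is down to {pink}, so t_3 = pink. So t_1, t_2 can't be pink.
t_4 has just one choice, so t_4 = red. Eliminate red elsewhere: t_1, t_2.
t_2 has just one choice, so t_2 = white. So t_5 can't be white.
t_5 must be green (only option left). Remove green from t_1.
t_1 has just one choice, so t_1 = teal.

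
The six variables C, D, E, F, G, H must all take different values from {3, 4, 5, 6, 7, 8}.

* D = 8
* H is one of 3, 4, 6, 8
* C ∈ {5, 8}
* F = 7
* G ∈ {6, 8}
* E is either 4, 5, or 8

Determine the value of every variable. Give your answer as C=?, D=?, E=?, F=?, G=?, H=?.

C=5, D=8, E=4, F=7, G=6, H=3

D must be 8 (only option left). Strike 8 from C, E, G, H.
F's domain is down to {7}, so F = 7.
G must be 6 (only option left). Eliminate 6 elsewhere: H.
C has just one choice, so C = 5. Strike 5 from E.
E's domain is down to {4}, so E = 4. So H can't be 4.
H has just one choice, so H = 3.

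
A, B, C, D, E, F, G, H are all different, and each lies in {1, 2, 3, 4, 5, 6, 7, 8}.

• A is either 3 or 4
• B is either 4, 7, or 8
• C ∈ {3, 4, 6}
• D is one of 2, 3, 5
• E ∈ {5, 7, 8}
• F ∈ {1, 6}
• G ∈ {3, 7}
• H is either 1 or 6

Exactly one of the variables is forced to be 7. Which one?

G

The 8 variables together cover exactly {1, 2, 3, 4, 5, 6, 7, 8} — 8 values for 8 variables — and 2 appears only in D's list, so D = 2.
The 7 still-open variables draw from only 7 values {1, 3, 4, 5, 6, 7, 8}, so each is used; only E can be 5, hence E = 5.
Among the 6 still-open variables, 8 fits only B (and all 6 values in {1, 3, 4, 6, 7, 8} must be used), so B = 8.
The 5 still-open variables draw from only 5 values {1, 3, 4, 6, 7}, so each is used; only G can be 7, hence G = 7.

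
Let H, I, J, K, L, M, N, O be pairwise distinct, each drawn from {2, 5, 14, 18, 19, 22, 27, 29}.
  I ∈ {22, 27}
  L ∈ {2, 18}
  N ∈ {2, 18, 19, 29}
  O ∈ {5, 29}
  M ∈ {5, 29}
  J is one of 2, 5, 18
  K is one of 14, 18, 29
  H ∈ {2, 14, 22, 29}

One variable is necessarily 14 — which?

The 8 variables draw from only 8 values {2, 5, 14, 18, 19, 22, 27, 29}, so each is used; only N can be 19, hence N = 19.
The 7 still-open variables together cover exactly {2, 5, 14, 18, 22, 27, 29} — 7 values for 7 variables — and 27 appears only in I's list, so I = 27.
The 6 still-open variables together cover exactly {2, 5, 14, 18, 22, 29} — 6 values for 6 variables — and 22 appears only in H's list, so H = 22.
Among the 5 still-open variables, 14 fits only K (and all 5 values in {2, 5, 14, 18, 29} must be used), so K = 14.

K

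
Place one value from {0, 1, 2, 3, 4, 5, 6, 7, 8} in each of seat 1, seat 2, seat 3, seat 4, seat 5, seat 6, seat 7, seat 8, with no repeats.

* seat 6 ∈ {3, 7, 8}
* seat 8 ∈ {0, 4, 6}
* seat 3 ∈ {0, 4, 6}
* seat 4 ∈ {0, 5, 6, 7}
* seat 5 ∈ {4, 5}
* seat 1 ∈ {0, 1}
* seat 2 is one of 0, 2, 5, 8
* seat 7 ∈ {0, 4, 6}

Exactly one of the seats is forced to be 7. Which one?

seat 4

The 3 variables seat 3, seat 7, seat 8 are confined to {0, 4, 6}, which locks those values in; drop them from seat 1, seat 2, seat 4, seat 5.
That leaves seat 1 = 1.
seat 5 must be 5 (only option left). Strike 5 from seat 2, seat 4.
So 7 goes to seat 4.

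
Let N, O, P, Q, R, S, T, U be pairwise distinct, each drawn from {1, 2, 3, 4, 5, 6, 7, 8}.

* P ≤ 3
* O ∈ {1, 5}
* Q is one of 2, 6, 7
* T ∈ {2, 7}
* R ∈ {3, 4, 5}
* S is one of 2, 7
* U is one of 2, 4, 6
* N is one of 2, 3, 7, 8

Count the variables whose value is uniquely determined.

The 8 variables draw from only 8 values {1, 2, 3, 4, 5, 6, 7, 8}, so each is used; only N can be 8, hence N = 8.
S and T share exactly the 2 values {2, 7}; by pigeonhole those values go to them, so strike 2, 7 from P, Q, U.
Q's domain is down to {6}, so Q = 6. Remove 6 from U.
U's domain is down to {4}, so U = 4. Strike 4 from R.
Determined: N=8, Q=6, U=4. The other variables each still have more than one consistent value. That makes 3.

3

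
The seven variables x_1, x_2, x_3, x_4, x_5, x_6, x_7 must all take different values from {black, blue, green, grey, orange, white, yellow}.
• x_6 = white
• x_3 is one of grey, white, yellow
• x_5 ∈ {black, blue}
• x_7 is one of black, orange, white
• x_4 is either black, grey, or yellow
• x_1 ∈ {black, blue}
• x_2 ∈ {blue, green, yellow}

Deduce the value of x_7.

x_6 must be white (only option left). So x_3, x_7 can't be white.
The 6 still-open variables draw from only 6 values {black, blue, green, grey, orange, yellow}, so each is used; only x_2 can be green, hence x_2 = green.
The 5 still-open variables draw from only 5 values {black, blue, grey, orange, yellow}, so each is used; only x_7 can be orange, hence x_7 = orange.

orange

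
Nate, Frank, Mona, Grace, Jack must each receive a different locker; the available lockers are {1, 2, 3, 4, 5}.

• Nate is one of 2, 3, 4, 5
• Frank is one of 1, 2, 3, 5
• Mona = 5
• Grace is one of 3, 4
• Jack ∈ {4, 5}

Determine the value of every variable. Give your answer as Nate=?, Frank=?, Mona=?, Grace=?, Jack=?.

Mona's domain is down to {5}, so Mona = 5. So Nate, Frank, Jack can't be 5.
That leaves Jack = 4. Strike 4 from Nate, Grace.
Grace must be 3 (only option left). Remove 3 from Nate, Frank.
Nate must be 2 (only option left). Eliminate 2 elsewhere: Frank.
Frank has just one choice, so Frank = 1.

Nate=2, Frank=1, Mona=5, Grace=3, Jack=4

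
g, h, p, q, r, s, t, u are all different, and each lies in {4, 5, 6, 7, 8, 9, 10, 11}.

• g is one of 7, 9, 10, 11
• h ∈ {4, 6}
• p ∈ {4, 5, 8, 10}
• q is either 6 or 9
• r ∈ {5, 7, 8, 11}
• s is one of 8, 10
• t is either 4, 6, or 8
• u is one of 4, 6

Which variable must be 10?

h and u share exactly the 2 values {4, 6}; by pigeonhole those values go to them, so strike 4, 6 from p, q, t.
q must be 9 (only option left). Strike 9 from g.
That leaves t = 8. So p, r, s can't be 8.
So 10 goes to s.

s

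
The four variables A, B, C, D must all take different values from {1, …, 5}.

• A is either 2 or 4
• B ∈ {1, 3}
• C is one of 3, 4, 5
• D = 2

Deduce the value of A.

4

D has just one choice, so D = 2. So A can't be 2.
So A = 4.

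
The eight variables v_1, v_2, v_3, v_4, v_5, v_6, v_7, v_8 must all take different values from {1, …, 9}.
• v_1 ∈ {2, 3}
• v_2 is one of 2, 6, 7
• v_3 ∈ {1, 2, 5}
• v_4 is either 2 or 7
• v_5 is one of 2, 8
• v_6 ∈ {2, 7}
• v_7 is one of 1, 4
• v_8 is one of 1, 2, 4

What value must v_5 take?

The 8 variables draw from only 8 values {1, 2, 3, 4, 5, 6, 7, 8}, so each is used; only v_1 can be 3, hence v_1 = 3.
The 7 still-open variables together cover exactly {1, 2, 4, 5, 6, 7, 8} — 7 values for 7 variables — and 5 appears only in v_3's list, so v_3 = 5.
The 6 still-open variables draw from only 6 values {1, 2, 4, 6, 7, 8}, so each is used; only v_2 can be 6, hence v_2 = 6.
Among the 5 still-open variables, 8 fits only v_5 (and all 5 values in {1, 2, 4, 7, 8} must be used), so v_5 = 8.

8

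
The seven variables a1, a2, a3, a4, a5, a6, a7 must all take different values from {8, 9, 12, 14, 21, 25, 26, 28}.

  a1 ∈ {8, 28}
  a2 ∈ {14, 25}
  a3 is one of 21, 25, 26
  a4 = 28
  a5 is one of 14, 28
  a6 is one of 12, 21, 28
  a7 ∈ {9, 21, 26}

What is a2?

a4 has just one choice, so a4 = 28. Eliminate 28 elsewhere: a1, a5, a6.
That leaves a5 = 14. Eliminate 14 elsewhere: a2.
So a2 = 25.

25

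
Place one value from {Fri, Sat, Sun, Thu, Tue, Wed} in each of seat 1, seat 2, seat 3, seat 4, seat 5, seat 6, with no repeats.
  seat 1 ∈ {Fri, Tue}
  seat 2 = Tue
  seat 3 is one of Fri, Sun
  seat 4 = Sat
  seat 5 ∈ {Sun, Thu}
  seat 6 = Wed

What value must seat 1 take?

seat 2's domain is down to {Tue}, so seat 2 = Tue. Eliminate Tue elsewhere: seat 1.
So seat 1 = Fri.

Fri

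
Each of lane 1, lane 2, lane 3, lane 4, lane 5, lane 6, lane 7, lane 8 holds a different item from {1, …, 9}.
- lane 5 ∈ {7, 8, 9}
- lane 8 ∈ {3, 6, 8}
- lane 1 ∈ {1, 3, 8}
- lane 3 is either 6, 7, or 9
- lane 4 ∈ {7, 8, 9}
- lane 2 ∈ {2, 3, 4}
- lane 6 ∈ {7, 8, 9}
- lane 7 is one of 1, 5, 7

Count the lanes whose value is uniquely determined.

4

lane 4, lane 5, lane 6 between them cover only {7, 8, 9} — a naked triple. Remove those values from lane 1, lane 3, lane 7, lane 8.
lane 3 has just one choice, so lane 3 = 6. So lane 8 can't be 6.
lane 8 must be 3 (only option left). So lane 1, lane 2 can't be 3.
lane 1 has just one choice, so lane 1 = 1. So lane 7 can't be 1.
lane 7 must be 5 (only option left).
Determined: lane 1=1, lane 3=6, lane 7=5, lane 8=3. The other lanes each still have more than one consistent value. That makes 4.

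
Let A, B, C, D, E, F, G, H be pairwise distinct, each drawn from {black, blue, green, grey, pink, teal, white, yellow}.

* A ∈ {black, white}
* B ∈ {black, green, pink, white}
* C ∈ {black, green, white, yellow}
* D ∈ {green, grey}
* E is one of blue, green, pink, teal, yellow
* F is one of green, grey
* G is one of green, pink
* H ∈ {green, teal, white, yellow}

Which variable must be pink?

The 8 variables draw from only 8 values {black, blue, green, grey, pink, teal, white, yellow}, so each is used; only E can be blue, hence E = blue.
The 7 still-open variables draw from only 7 values {black, green, grey, pink, teal, white, yellow}, so each is used; only H can be teal, hence H = teal.
The 6 still-open variables together cover exactly {black, green, grey, pink, white, yellow} — 6 values for 6 variables — and yellow appears only in C's list, so C = yellow.
D and F between them cover only {green, grey} — a naked pair. Remove those values from B, G.
So pink goes to G.

G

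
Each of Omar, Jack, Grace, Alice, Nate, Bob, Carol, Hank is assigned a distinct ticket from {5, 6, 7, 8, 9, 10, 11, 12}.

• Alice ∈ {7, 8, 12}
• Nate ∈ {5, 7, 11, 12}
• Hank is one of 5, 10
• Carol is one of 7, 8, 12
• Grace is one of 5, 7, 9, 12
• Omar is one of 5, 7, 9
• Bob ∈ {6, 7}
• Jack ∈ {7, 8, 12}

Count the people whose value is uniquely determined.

3

Among the 8 variables, 6 fits only Bob (and all 8 values in {5, 6, 7, 8, 9, 10, 11, 12} must be used), so Bob = 6.
The 7 still-open variables draw from only 7 values {5, 7, 8, 9, 10, 11, 12}, so each is used; only Hank can be 10, hence Hank = 10.
The 6 still-open variables draw from only 6 values {5, 7, 8, 9, 11, 12}, so each is used; only Nate can be 11, hence Nate = 11.
Jack, Alice, Carol share exactly the 3 values {7, 8, 12}; by pigeonhole those values go to them, so strike 7, 8, 12 from Omar, Grace.
Determined: Nate=11, Bob=6, Hank=10. The other people each still have more than one consistent value. That makes 3.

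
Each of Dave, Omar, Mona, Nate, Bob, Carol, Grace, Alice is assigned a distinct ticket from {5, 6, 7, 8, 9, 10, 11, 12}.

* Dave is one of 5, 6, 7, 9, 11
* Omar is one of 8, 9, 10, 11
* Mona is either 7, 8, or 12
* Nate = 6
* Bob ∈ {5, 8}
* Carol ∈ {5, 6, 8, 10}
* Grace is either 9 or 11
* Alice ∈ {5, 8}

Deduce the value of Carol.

Nate's domain is down to {6}, so Nate = 6. Remove 6 from Dave, Carol.
Among the 7 still-open variables, 12 fits only Mona (and all 7 values in {5, 7, 8, 9, 10, 11, 12} must be used), so Mona = 12.
The 6 still-open variables draw from only 6 values {5, 7, 8, 9, 10, 11}, so each is used; only Dave can be 7, hence Dave = 7.
The 2 variables Bob and Alice are confined to {5, 8}, which locks those values in; drop them from Omar, Carol.
So Carol = 10.

10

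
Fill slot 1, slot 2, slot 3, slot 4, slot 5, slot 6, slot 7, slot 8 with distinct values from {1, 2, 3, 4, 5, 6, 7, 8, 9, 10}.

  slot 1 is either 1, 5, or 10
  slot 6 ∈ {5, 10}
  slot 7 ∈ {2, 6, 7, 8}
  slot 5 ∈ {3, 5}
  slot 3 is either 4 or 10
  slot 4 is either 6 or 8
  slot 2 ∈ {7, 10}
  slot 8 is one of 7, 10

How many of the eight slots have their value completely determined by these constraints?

slot 2 and slot 8 share exactly the 2 values {7, 10}; by pigeonhole those values go to them, so strike 7, 10 from slot 1, slot 3, slot 6, slot 7.
slot 3 has just one choice, so slot 3 = 4.
slot 6's domain is down to {5}, so slot 6 = 5. Remove 5 from slot 1, slot 5.
slot 1 has just one choice, so slot 1 = 1.
slot 5 has just one choice, so slot 5 = 3.
Determined: slot 1=1, slot 3=4, slot 5=3, slot 6=5. The other slots each still have more than one consistent value. That makes 4.

4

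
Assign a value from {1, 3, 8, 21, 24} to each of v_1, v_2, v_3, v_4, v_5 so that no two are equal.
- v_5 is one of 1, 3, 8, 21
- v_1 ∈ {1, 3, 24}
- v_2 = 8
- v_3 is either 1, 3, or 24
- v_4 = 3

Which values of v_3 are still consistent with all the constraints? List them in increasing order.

v_2 must be 8 (only option left). Eliminate 8 elsewhere: v_5.
That leaves v_4 = 3. Remove 3 from v_1, v_3, v_5.
Among the 3 still-open variables, 21 fits only v_5 (and all 3 values in {1, 21, 24} must be used), so v_5 = 21.
No further eliminations apply; v_3 can still be any of 1, 24.

1, 24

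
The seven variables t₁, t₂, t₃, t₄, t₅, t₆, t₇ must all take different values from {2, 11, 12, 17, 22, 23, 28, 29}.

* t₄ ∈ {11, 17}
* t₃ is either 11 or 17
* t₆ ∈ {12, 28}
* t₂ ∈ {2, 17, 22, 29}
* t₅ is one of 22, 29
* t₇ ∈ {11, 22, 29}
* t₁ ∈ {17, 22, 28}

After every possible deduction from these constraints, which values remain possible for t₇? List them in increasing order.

22, 29

The 7 variables together cover exactly {2, 11, 12, 17, 22, 28, 29} — 7 values for 7 variables — and 2 appears only in t₂'s list, so t₂ = 2.
Among the 6 still-open variables, 12 fits only t₆ (and all 6 values in {11, 12, 17, 22, 28, 29} must be used), so t₆ = 12.
Among the 5 still-open variables, 28 fits only t₁ (and all 5 values in {11, 17, 22, 28, 29} must be used), so t₁ = 28.
t₃ and t₄ between them cover only {11, 17} — a naked pair. Remove those values from t₇.
No further eliminations apply; t₇ can still be any of 22, 29.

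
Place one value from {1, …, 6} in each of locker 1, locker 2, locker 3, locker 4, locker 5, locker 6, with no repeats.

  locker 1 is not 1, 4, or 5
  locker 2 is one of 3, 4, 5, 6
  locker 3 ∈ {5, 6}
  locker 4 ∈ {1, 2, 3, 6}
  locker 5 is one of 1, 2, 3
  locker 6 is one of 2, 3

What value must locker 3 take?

5

The 6 variables together cover exactly {1, 2, 3, 4, 5, 6} — 6 values for 6 variables — and 4 appears only in locker 2's list, so locker 2 = 4.
The 5 still-open variables draw from only 5 values {1, 2, 3, 5, 6}, so each is used; only locker 3 can be 5, hence locker 3 = 5.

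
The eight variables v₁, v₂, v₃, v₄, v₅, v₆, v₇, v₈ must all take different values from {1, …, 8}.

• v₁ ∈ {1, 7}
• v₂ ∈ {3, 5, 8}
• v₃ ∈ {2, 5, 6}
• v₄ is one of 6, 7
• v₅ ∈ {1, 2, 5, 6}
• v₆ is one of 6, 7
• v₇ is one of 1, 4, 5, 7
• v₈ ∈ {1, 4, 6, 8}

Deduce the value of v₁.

The 8 variables draw from only 8 values {1, 2, 3, 4, 5, 6, 7, 8}, so each is used; only v₂ can be 3, hence v₂ = 3.
Among the 7 still-open variables, 8 fits only v₈ (and all 7 values in {1, 2, 4, 5, 6, 7, 8} must be used), so v₈ = 8.
The 6 still-open variables draw from only 6 values {1, 2, 4, 5, 6, 7}, so each is used; only v₇ can be 4, hence v₇ = 4.
The 2 variables v₄ and v₆ are confined to {6, 7}, which locks those values in; drop them from v₁, v₃, v₅.
So v₁ = 1.

1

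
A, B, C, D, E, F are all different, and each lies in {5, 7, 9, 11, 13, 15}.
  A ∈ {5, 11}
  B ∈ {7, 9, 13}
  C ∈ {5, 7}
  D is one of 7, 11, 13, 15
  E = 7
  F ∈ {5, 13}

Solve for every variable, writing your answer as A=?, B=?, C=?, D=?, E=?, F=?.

A=11, B=9, C=5, D=15, E=7, F=13

E's domain is down to {7}, so E = 7. Eliminate 7 elsewhere: B, C, D.
C has just one choice, so C = 5. Eliminate 5 elsewhere: A, F.
F must be 13 (only option left). Eliminate 13 elsewhere: B, D.
A's domain is down to {11}, so A = 11. Remove 11 from D.
B must be 9 (only option left).
That leaves D = 15.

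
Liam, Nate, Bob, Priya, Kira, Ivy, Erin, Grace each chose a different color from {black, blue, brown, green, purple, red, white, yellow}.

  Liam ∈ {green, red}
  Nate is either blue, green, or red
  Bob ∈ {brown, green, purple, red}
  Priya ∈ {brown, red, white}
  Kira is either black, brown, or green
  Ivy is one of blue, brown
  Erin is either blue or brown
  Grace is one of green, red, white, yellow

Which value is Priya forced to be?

white

Among the 8 variables, black fits only Kira (and all 8 values in {black, blue, brown, green, purple, red, white, yellow} must be used), so Kira = black.
Among the 7 still-open variables, purple fits only Bob (and all 7 values in {blue, brown, green, purple, red, white, yellow} must be used), so Bob = purple.
The 6 still-open variables draw from only 6 values {blue, brown, green, red, white, yellow}, so each is used; only Grace can be yellow, hence Grace = yellow.
Among the 5 still-open variables, white fits only Priya (and all 5 values in {blue, brown, green, red, white} must be used), so Priya = white.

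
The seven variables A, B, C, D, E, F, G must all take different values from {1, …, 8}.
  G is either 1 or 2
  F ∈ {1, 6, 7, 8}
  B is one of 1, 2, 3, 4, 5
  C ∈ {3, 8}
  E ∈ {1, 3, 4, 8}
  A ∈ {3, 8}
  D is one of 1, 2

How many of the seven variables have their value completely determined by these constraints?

2

A and C share exactly the 2 values {3, 8}; by pigeonhole those values go to them, so strike 3, 8 from B, E, F.
The 2 variables D and G are confined to {1, 2}, which locks those values in; drop them from B, E, F.
E's domain is down to {4}, so E = 4. So B can't be 4.
That leaves B = 5.
Determined: B=5, E=4. The other variables each still have more than one consistent value. That makes 2.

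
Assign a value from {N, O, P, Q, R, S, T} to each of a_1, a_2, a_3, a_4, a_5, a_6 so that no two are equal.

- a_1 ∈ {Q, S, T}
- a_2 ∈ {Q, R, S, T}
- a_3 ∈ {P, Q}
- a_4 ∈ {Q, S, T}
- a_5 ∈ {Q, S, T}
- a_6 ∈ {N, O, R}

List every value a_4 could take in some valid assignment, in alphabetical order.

The 3 variables a_1, a_4, a_5 are confined to {Q, S, T}, which locks those values in; drop them from a_2, a_3.
That leaves a_2 = R. Strike R from a_6.
a_3 must be P (only option left).
No further eliminations apply; a_4 can still be any of Q, S, T.

Q, S, T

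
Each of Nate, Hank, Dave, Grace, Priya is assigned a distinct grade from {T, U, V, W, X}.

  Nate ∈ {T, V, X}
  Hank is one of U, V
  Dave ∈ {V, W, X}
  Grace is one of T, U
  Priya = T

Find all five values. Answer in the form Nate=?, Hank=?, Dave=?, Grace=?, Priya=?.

Priya has just one choice, so Priya = T. Remove T from Nate, Grace.
Grace has just one choice, so Grace = U. Remove U from Hank.
Hank has just one choice, so Hank = V. Remove V from Nate, Dave.
Nate must be X (only option left). Strike X from Dave.
Dave's domain is down to {W}, so Dave = W.

Nate=X, Hank=V, Dave=W, Grace=U, Priya=T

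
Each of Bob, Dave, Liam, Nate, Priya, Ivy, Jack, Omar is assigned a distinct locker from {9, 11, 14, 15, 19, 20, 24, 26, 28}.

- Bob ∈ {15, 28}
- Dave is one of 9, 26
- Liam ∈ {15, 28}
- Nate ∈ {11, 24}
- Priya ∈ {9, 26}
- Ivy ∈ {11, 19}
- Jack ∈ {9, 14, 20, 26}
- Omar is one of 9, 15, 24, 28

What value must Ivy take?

19

Bob and Liam share exactly the 2 values {15, 28}; by pigeonhole those values go to them, so strike 15, 28 from Omar.
Dave and Priya share exactly the 2 values {9, 26}; by pigeonhole those values go to them, so strike 9, 26 from Jack, Omar.
That leaves Omar = 24. Remove 24 from Nate.
That leaves Nate = 11. So Ivy can't be 11.
So Ivy = 19.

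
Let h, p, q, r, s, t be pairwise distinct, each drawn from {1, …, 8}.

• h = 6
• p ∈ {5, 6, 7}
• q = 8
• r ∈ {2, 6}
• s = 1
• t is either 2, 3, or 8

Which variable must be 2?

h must be 6 (only option left). Remove 6 from p, r.
So 2 goes to r.

r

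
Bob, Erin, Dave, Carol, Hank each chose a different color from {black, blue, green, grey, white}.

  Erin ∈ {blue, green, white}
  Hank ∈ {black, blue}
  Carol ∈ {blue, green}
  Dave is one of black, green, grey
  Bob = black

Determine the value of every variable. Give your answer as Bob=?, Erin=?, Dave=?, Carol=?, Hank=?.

Bob must be black (only option left). Strike black from Dave, Hank.
Hank has just one choice, so Hank = blue. Eliminate blue elsewhere: Erin, Carol.
Carol has just one choice, so Carol = green. Remove green from Erin, Dave.
Erin has just one choice, so Erin = white.
Dave must be grey (only option left).

Bob=black, Erin=white, Dave=grey, Carol=green, Hank=blue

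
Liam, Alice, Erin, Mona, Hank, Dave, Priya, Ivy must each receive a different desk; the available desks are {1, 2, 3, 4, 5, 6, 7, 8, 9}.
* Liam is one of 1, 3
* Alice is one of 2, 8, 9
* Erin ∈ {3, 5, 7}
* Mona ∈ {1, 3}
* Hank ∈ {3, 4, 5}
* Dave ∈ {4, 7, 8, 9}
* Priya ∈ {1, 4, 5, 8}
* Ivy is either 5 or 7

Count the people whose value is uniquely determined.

The 8 variables draw from only 8 values {1, 2, 3, 4, 5, 7, 8, 9}, so each is used; only Alice can be 2, hence Alice = 2.
The 7 still-open variables draw from only 7 values {1, 3, 4, 5, 7, 8, 9}, so each is used; only Dave can be 9, hence Dave = 9.
Among the 6 still-open variables, 8 fits only Priya (and all 6 values in {1, 3, 4, 5, 7, 8} must be used), so Priya = 8.
The 5 still-open variables together cover exactly {1, 3, 4, 5, 7} — 5 values for 5 variables — and 4 appears only in Hank's list, so Hank = 4.
Liam and Mona share exactly the 2 values {1, 3}; by pigeonhole those values go to them, so strike 1, 3 from Erin.
Determined: Alice=2, Hank=4, Dave=9, Priya=8. The other people each still have more than one consistent value. That makes 4.

4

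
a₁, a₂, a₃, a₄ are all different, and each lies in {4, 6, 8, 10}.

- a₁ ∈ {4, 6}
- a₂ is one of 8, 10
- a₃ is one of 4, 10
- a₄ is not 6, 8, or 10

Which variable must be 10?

a₃

a₄'s domain is down to {4}, so a₄ = 4. Strike 4 from a₁, a₃.
So 10 goes to a₃.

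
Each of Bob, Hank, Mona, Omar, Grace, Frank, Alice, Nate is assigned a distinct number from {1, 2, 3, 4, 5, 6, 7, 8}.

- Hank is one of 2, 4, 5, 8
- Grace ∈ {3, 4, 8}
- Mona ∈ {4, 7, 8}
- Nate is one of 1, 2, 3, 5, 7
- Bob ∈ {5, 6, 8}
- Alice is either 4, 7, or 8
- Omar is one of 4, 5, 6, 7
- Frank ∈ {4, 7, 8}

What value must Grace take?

The 8 variables draw from only 8 values {1, 2, 3, 4, 5, 6, 7, 8}, so each is used; only Nate can be 1, hence Nate = 1.
Among the 7 still-open variables, 2 fits only Hank (and all 7 values in {2, 3, 4, 5, 6, 7, 8} must be used), so Hank = 2.
The 6 still-open variables together cover exactly {3, 4, 5, 6, 7, 8} — 6 values for 6 variables — and 3 appears only in Grace's list, so Grace = 3.

3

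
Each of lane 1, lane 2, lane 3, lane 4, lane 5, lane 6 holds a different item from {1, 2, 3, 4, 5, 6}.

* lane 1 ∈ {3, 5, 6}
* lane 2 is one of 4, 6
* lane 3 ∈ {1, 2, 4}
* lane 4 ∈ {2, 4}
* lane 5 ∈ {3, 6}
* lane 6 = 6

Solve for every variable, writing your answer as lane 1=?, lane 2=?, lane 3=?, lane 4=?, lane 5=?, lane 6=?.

lane 1=5, lane 2=4, lane 3=1, lane 4=2, lane 5=3, lane 6=6

lane 6 has just one choice, so lane 6 = 6. Strike 6 from lane 1, lane 2, lane 5.
lane 2 has just one choice, so lane 2 = 4. Strike 4 from lane 3, lane 4.
lane 4 has just one choice, so lane 4 = 2. Eliminate 2 elsewhere: lane 3.
lane 5's domain is down to {3}, so lane 5 = 3. Strike 3 from lane 1.
lane 1 has just one choice, so lane 1 = 5.
That leaves lane 3 = 1.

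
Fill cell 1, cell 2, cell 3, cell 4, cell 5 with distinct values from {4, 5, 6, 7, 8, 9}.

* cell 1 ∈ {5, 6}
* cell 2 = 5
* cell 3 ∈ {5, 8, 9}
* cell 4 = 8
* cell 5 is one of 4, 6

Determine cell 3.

cell 2 has just one choice, so cell 2 = 5. Remove 5 from cell 1, cell 3.
cell 4's domain is down to {8}, so cell 4 = 8. Remove 8 from cell 3.
So cell 3 = 9.

9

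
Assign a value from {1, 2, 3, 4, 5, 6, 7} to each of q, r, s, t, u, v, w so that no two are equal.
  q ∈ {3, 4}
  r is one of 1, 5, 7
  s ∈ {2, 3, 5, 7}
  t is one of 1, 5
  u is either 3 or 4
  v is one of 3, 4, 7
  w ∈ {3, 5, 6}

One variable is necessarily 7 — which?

v

The 7 variables together cover exactly {1, 2, 3, 4, 5, 6, 7} — 7 values for 7 variables — and 2 appears only in s's list, so s = 2.
Among the 6 still-open variables, 6 fits only w (and all 6 values in {1, 3, 4, 5, 6, 7} must be used), so w = 6.
q and u share exactly the 2 values {3, 4}; by pigeonhole those values go to them, so strike 3, 4 from v.
So 7 goes to v.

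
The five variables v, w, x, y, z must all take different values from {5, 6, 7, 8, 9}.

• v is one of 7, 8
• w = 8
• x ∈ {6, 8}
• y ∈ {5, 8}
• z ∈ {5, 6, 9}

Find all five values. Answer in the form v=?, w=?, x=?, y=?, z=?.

v=7, w=8, x=6, y=5, z=9

w has just one choice, so w = 8. Eliminate 8 elsewhere: v, x, y.
x has just one choice, so x = 6. Eliminate 6 elsewhere: z.
y must be 5 (only option left). So z can't be 5.
That leaves z = 9.
v's domain is down to {7}, so v = 7.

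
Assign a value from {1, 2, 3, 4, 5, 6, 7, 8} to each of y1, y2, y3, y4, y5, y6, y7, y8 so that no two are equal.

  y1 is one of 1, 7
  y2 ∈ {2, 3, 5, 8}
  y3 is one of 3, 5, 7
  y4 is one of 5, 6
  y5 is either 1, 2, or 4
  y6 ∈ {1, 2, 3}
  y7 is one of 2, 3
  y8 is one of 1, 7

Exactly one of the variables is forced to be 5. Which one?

Among the 8 variables, 4 fits only y5 (and all 8 values in {1, 2, 3, 4, 5, 6, 7, 8} must be used), so y5 = 4.
The 7 still-open variables together cover exactly {1, 2, 3, 5, 6, 7, 8} — 7 values for 7 variables — and 6 appears only in y4's list, so y4 = 6.
The 6 still-open variables together cover exactly {1, 2, 3, 5, 7, 8} — 6 values for 6 variables — and 8 appears only in y2's list, so y2 = 8.
The 5 still-open variables together cover exactly {1, 2, 3, 5, 7} — 5 values for 5 variables — and 5 appears only in y3's list, so y3 = 5.

y3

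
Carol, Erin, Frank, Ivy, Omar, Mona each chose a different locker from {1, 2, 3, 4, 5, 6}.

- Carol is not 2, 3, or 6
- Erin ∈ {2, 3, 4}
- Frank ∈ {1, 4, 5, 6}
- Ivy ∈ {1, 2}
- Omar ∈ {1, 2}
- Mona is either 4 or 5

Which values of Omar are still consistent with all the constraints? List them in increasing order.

The 6 variables draw from only 6 values {1, 2, 3, 4, 5, 6}, so each is used; only Erin can be 3, hence Erin = 3.
Among the 5 still-open variables, 6 fits only Frank (and all 5 values in {1, 2, 4, 5, 6} must be used), so Frank = 6.
Ivy and Omar share exactly the 2 values {1, 2}; by pigeonhole those values go to them, so strike 1, 2 from Carol.
No further eliminations apply; Omar can still be any of 1, 2.

1, 2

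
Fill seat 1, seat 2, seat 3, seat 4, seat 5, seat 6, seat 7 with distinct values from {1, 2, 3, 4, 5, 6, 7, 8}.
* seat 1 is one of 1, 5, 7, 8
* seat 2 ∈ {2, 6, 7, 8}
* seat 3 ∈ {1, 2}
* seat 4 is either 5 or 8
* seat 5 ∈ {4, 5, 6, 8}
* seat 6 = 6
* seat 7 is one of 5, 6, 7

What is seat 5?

seat 6 has just one choice, so seat 6 = 6. Remove 6 from seat 2, seat 5, seat 7.
The 6 still-open variables draw from only 6 values {1, 2, 4, 5, 7, 8}, so each is used; only seat 5 can be 4, hence seat 5 = 4.

4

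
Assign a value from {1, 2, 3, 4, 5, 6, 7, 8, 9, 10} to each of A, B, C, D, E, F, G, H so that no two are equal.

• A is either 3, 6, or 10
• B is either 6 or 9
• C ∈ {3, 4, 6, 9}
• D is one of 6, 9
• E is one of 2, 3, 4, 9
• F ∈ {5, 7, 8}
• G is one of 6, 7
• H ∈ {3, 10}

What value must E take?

B and D between them cover only {6, 9} — a naked pair. Remove those values from A, C, E, G.
G has just one choice, so G = 7. Strike 7 from F.
A and H between them cover only {3, 10} — a naked pair. Remove those values from C, E.
C's domain is down to {4}, so C = 4. Strike 4 from E.
So E = 2.

2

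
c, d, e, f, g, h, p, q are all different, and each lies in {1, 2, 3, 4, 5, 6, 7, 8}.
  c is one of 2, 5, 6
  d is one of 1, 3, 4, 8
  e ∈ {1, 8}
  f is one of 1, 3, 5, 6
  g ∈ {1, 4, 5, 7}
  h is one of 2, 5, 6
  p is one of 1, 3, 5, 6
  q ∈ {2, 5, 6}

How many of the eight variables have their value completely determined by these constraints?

3

The 8 variables together cover exactly {1, 2, 3, 4, 5, 6, 7, 8} — 8 values for 8 variables — and 7 appears only in g's list, so g = 7.
The 7 still-open variables draw from only 7 values {1, 2, 3, 4, 5, 6, 8}, so each is used; only d can be 4, hence d = 4.
The 6 still-open variables draw from only 6 values {1, 2, 3, 5, 6, 8}, so each is used; only e can be 8, hence e = 8.
c, h, q between them cover only {2, 5, 6} — a naked triple. Remove those values from f, p.
Determined: d=4, e=8, g=7. The other variables each still have more than one consistent value. That makes 3.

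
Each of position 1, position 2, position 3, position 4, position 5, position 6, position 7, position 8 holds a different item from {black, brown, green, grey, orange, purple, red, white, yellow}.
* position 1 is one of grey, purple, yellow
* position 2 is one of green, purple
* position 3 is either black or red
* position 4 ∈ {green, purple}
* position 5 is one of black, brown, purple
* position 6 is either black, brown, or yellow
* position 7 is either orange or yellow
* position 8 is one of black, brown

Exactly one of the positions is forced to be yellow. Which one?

Among the 8 variables, grey fits only position 1 (and all 8 values in {black, brown, green, grey, orange, purple, red, yellow} must be used), so position 1 = grey.
The 7 still-open variables together cover exactly {black, brown, green, orange, purple, red, yellow} — 7 values for 7 variables — and orange appears only in position 7's list, so position 7 = orange.
The 6 still-open variables together cover exactly {black, brown, green, purple, red, yellow} — 6 values for 6 variables — and red appears only in position 3's list, so position 3 = red.
The 5 still-open variables draw from only 5 values {black, brown, green, purple, yellow}, so each is used; only position 6 can be yellow, hence position 6 = yellow.

position 6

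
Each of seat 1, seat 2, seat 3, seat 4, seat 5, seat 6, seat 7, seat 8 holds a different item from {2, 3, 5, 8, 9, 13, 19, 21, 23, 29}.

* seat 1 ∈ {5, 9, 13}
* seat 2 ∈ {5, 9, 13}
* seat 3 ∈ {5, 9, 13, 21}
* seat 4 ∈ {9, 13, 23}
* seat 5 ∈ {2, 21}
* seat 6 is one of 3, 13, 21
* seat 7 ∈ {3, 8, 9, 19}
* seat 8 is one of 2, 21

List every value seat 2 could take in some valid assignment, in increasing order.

The 2 variables seat 5 and seat 8 are confined to {2, 21}, which locks those values in; drop them from seat 3, seat 6.
seat 1, seat 2, seat 3 share exactly the 3 values {5, 9, 13}; by pigeonhole those values go to them, so strike 5, 9, 13 from seat 4, seat 6, seat 7.
seat 4 has just one choice, so seat 4 = 23.
seat 6 must be 3 (only option left). So seat 7 can't be 3.
No further eliminations apply; seat 2 can still be any of 5, 9, 13.

5, 9, 13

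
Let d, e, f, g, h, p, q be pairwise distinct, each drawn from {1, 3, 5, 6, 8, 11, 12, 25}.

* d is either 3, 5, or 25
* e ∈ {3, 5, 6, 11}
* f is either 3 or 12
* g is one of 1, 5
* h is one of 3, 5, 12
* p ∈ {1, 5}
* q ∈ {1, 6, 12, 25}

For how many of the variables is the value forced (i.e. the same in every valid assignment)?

3

The 7 variables draw from only 7 values {1, 3, 5, 6, 11, 12, 25}, so each is used; only e can be 11, hence e = 11.
Among the 6 still-open variables, 6 fits only q (and all 6 values in {1, 3, 5, 6, 12, 25} must be used), so q = 6.
Among the 5 still-open variables, 25 fits only d (and all 5 values in {1, 3, 5, 12, 25} must be used), so d = 25.
g and p between them cover only {1, 5} — a naked pair. Remove those values from h.
Determined: d=25, e=11, q=6. The other variables each still have more than one consistent value. That makes 3.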